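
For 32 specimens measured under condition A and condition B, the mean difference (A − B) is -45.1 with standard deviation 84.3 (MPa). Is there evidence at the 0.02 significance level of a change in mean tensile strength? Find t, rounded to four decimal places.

H0: μ_d = 0; H1: μ_d ≠ 0 (paired t-test on the differences, two-sided).
t = d̄/(s_d/√n) = -45.1/(84.3/√32) = -3.0264
df = n − 1 = 31
Two-sided p-value ≈ 0.005
Since p ≈ 0.005 < α = 0.02, reject H0; the evidence is statistically significant.

-3.0264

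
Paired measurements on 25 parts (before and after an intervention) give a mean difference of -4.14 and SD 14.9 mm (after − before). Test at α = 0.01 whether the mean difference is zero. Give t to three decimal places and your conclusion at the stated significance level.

t = -1.389; fail to reject H0

H0: μ_d = 0; H1: μ_d ≠ 0 (paired t-test on the differences, two-sided).
t = d̄/(s_d/√n) = -4.14/(14.9/√25) = -1.389
df = n − 1 = 24
Two-sided p-value ≈ 0.178
Since p ≈ 0.178 > α = 0.01, fail to reject H0; the evidence is not statistically significant.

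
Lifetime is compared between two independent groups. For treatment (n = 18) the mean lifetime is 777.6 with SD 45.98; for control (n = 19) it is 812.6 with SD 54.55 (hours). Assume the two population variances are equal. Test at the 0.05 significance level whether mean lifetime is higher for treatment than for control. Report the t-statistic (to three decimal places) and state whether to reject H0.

Let group 1 = treatment, group 2 = control. H0: μ_1 = μ_2; H1: μ_1 > μ_2 (two-sample pooled-variance t-test, right-tailed).
s_p² = [(18−1)·45.98² + (19−1)·54.55²]/(18+19−2) = 2557.24
t = (777.6 − 812.6)/√[2557.24·(1/18 + 1/19)] = -2.104
df = n₁ + n₂ − 2 = 35
p-value = P(T ≥ -2.104) ≈ 0.979
Since p ≈ 0.979 > α = 0.05, fail to reject H0; the data do not provide sufficient evidence against H0.

t = -2.104; fail to reject H0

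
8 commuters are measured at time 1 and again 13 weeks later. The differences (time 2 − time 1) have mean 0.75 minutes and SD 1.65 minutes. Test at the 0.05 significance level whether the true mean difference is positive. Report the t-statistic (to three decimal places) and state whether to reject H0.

t = 1.286; fail to reject H0

H0: μ_d = 0; H1: μ_d > 0 (paired t-test on the differences, right-tailed).
t = d̄/(s_d/√n) = 0.75/(1.65/√8) = 1.286
df = n − 1 = 7
p-value = P(T ≥ 1.286) ≈ 0.1197
Since p ≈ 0.1197 > α = 0.05, fail to reject H0; the evidence is not statistically significant.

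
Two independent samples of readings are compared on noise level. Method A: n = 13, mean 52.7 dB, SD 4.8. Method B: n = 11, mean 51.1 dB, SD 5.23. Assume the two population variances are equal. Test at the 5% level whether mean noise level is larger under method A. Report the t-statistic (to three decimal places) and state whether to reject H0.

Let group 1 = method A, group 2 = method B. H0: μ_1 = μ_2; H1: μ_1 > μ_2 (two-sample pooled-variance t-test, right-tailed).
s_p² = [(13−1)·4.8² + (11−1)·5.23²]/(13+11−2) = 25.0004
t = (52.7 − 51.1)/√[25.0004·(1/13 + 1/11)] = 0.781
df = n₁ + n₂ − 2 = 22
p-value = P(T ≥ 0.781) ≈ 0.2215
Since p ≈ 0.2215 > α = 0.05, fail to reject H0; the data do not provide sufficient evidence against H0.

t = 0.781; fail to reject H0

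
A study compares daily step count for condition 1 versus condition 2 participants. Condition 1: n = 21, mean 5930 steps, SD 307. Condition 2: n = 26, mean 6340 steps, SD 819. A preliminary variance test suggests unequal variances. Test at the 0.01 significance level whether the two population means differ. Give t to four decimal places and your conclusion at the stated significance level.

t = -2.3559; fail to reject H0

Let group 1 = condition 1, group 2 = condition 2. H0: μ_1 = μ_2; H1: μ_1 ≠ μ_2 (Welch's two-sample t-test, two-sided).
t = (x̄_1 − x̄_2)/√(s_1²/n_1 + s_2²/n_2) = (5930 − 6340)/√(307²/21 + 819²/26) = -2.3559
Welch–Satterthwaite df ≈ 33.20
Two-sided p-value ≈ 0.025
Since p ≈ 0.025 > α = 0.01, fail to reject H0; the evidence is not statistically significant.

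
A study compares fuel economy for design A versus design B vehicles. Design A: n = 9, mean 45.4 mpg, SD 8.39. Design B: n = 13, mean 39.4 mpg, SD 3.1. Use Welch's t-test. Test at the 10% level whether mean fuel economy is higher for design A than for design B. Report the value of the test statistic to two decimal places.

Let group 1 = design A, group 2 = design B. H0: μ_1 = μ_2; H1: μ_1 > μ_2 (Welch's two-sample t-test, right-tailed).
t = (x̄_1 − x̄_2)/√(s_1²/n_1 + s_2²/n_2) = (45.4 − 39.4)/√(8.39²/9 + 3.1²/13) = 2.05
Welch–Satterthwaite df ≈ 9.53
p-value = P(T ≥ 2.05) ≈ 0.034
Since p ≈ 0.034 < α = 0.1, reject H0; the data support H1.

2.05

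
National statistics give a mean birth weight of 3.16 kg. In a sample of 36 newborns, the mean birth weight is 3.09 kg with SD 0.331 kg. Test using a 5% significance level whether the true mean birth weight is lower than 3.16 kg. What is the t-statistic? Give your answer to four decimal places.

-1.2689

H0: μ = 3.16; H1: μ < 3.16 (one-sample t-test, left-tailed).
t = (x̄ − μ₀)/(s/√n) = (3.09 − 3.16)/(0.331/√36) = -1.2689
df = n − 1 = 35
p-value = P(T ≤ -1.2689) ≈ 0.106
Since p ≈ 0.106 > α = 0.05, fail to reject H0; the data do not provide sufficient evidence against H0.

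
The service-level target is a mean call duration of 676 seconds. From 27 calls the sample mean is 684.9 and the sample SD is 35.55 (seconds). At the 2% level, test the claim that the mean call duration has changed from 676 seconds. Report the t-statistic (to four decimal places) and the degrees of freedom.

H0: μ = 676; H1: μ ≠ 676 (one-sample t-test, two-sided).
t = (x̄ − μ₀)/(s/√n) = (684.9 − 676)/(35.55/√27) = 1.3009
df = n − 1 = 26
Two-sided p-value ≈ 0.205
Since p ≈ 0.205 > α = 0.02, fail to reject H0; the evidence is not statistically significant.

t = 1.3009, df = 26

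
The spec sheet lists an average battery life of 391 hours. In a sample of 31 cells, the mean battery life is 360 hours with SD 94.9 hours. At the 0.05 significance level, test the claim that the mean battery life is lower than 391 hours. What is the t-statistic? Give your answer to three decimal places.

H0: μ = 391; H1: μ < 391 (one-sample t-test, left-tailed).
t = (x̄ − μ₀)/(s/√n) = (360 − 391)/(94.9/√31) = -1.819
df = n − 1 = 30
p-value = P(T ≤ -1.819) ≈ 0.039
Since p ≈ 0.039 < α = 0.05, reject H0; the data support H1.

-1.819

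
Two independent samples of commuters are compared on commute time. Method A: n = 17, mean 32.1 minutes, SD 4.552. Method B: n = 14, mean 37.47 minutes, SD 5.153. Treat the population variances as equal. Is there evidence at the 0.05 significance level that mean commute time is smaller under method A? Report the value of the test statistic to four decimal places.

-3.0802

Let group 1 = method A, group 2 = method B. H0: μ_1 = μ_2; H1: μ_1 < μ_2 (two-sample pooled-variance t-test, left-tailed).
s_p² = [(17−1)·4.552² + (14−1)·5.153²]/(17+14−2) = 23.3354
t = (32.1 − 37.47)/√[23.3354·(1/17 + 1/14)] = -3.0802
df = n₁ + n₂ − 2 = 29
p-value = P(T ≤ -3.0802) ≈ 0.002
Since p ≈ 0.002 < α = 0.05, reject H0; the data support H1.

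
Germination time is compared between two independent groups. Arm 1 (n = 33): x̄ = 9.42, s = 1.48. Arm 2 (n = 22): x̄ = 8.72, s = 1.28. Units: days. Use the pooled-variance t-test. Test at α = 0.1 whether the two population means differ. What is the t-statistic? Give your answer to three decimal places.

1.811

Let group 1 = arm 1, group 2 = arm 2. H0: μ_1 = μ_2; H1: μ_1 ≠ μ_2 (two-sample pooled-variance t-test, two-sided).
s_p² = [(33−1)·1.48² + (22−1)·1.28²]/(33+22−2) = 1.97168
t = (9.42 − 8.72)/√[1.97168·(1/33 + 1/22)] = 1.811
df = n₁ + n₂ − 2 = 53
Two-sided p-value ≈ 0.076
Since p ≈ 0.076 < α = 0.1, reject H0; the data support H1.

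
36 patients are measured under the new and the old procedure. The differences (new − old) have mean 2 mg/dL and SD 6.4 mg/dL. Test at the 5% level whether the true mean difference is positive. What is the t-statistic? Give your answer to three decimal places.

H0: μ_d = 0; H1: μ_d > 0 (paired t-test on the differences, right-tailed).
t = d̄/(s_d/√n) = 2/(6.4/√36) = 1.875
df = n − 1 = 35
p-value = P(T ≥ 1.875) ≈ 0.0346
Since p ≈ 0.0346 < α = 0.05, reject H0; the evidence is statistically significant.

1.875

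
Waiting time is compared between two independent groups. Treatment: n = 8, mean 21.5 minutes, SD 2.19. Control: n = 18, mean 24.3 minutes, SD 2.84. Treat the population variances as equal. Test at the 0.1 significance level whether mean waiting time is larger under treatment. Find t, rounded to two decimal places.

Let group 1 = treatment, group 2 = control. H0: μ_1 = μ_2; H1: μ_1 > μ_2 (two-sample pooled-variance t-test, right-tailed).
s_p² = [(8−1)·2.19² + (18−1)·2.84²]/(8+18−2) = 7.112
t = (21.5 − 24.3)/√[7.112·(1/8 + 1/18)] = -2.47
df = n₁ + n₂ − 2 = 24
p-value = P(T ≥ -2.47) ≈ 0.990
Since p ≈ 0.990 > α = 0.1, fail to reject H0; the data do not provide sufficient evidence against H0.

-2.47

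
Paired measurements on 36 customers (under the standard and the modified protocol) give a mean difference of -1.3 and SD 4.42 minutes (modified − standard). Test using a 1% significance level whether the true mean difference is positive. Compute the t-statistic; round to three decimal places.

H0: μ_d = 0; H1: μ_d > 0 (paired t-test on the differences, right-tailed).
t = d̄/(s_d/√n) = -1.3/(4.42/√36) = -1.765
df = n − 1 = 35
p-value = P(T ≥ -1.765) ≈ 0.957
Since p ≈ 0.957 > α = 0.01, fail to reject H0; the evidence is not statistically significant.

-1.765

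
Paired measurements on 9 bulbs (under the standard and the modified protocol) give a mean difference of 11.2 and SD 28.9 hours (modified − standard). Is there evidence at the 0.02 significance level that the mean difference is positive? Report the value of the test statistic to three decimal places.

1.163

H0: μ_d = 0; H1: μ_d > 0 (paired t-test on the differences, right-tailed).
t = d̄/(s_d/√n) = 11.2/(28.9/√9) = 1.163
df = n − 1 = 8
p-value = P(T ≥ 1.163) ≈ 0.139
Since p ≈ 0.139 > α = 0.02, fail to reject H0; the evidence is not statistically significant.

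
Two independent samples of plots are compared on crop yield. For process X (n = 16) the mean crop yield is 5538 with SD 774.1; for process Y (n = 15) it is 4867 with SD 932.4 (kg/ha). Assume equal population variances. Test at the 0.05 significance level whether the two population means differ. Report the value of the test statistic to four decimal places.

Let group 1 = process X, group 2 = process Y. H0: μ_1 = μ_2; H1: μ_1 ≠ μ_2 (two-sample pooled-variance t-test, two-sided).
s_p² = [(16−1)·774.1² + (15−1)·932.4²]/(16+15−2) = 729643
t = (5538 − 4867)/√[729643·(1/16 + 1/15)] = 2.1857
df = n₁ + n₂ − 2 = 29
Two-sided p-value ≈ 0.037
Since p ≈ 0.037 < α = 0.05, reject H0; the evidence is statistically significant.

2.1857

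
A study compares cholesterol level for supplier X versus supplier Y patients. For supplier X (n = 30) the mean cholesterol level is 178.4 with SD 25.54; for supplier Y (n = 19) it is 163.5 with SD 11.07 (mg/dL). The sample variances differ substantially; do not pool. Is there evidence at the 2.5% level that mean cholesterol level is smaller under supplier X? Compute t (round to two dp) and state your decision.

Let group 1 = supplier X, group 2 = supplier Y. H0: μ_1 = μ_2; H1: μ_1 < μ_2 (Welch's two-sample t-test, left-tailed).
t = (x̄_1 − x̄_2)/√(s_1²/n_1 + s_2²/n_2) = (178.4 − 163.5)/√(25.54²/30 + 11.07²/19) = 2.81
Welch–Satterthwaite df ≈ 42.70
p-value = P(T ≤ 2.81) ≈ 0.996
Since p ≈ 0.996 > α = 0.025, fail to reject H0; the evidence is not statistically significant.

t = 2.81; fail to reject H0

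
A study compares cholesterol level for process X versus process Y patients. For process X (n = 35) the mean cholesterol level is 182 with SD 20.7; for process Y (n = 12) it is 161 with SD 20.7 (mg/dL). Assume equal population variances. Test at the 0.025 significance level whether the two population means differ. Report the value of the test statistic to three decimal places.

Let group 1 = process X, group 2 = process Y. H0: μ_1 = μ_2; H1: μ_1 ≠ μ_2 (two-sample pooled-variance t-test, two-sided).
s_p² = [(35−1)·20.7² + (12−1)·20.7²]/(35+12−2) = 428.49
t = (182 − 161)/√[428.49·(1/35 + 1/12)] = 3.033
df = n₁ + n₂ − 2 = 45
Two-sided p-value ≈ 0.004
Since p ≈ 0.004 < α = 0.025, reject H0; the data support H1.

3.033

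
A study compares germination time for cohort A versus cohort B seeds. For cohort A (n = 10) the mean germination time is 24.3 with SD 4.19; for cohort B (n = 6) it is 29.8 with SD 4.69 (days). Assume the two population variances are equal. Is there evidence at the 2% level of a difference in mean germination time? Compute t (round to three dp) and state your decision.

t = -2.434; fail to reject H0

Let group 1 = cohort A, group 2 = cohort B. H0: μ_1 = μ_2; H1: μ_1 ≠ μ_2 (two-sample pooled-variance t-test, two-sided).
s_p² = [(10−1)·4.19² + (6−1)·4.69²]/(10+6−2) = 19.1418
t = (24.3 − 29.8)/√[19.1418·(1/10 + 1/6)] = -2.434
df = n₁ + n₂ − 2 = 14
Two-sided p-value ≈ 0.0289
Since p ≈ 0.0289 > α = 0.02, fail to reject H0; the data do not provide sufficient evidence against H0.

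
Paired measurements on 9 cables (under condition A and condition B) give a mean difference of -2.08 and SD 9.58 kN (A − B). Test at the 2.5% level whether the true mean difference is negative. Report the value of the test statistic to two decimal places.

-0.65

H0: μ_d = 0; H1: μ_d < 0 (paired t-test on the differences, left-tailed).
t = d̄/(s_d/√n) = -2.08/(9.58/√9) = -0.65
df = n − 1 = 8
p-value = P(T ≤ -0.65) ≈ 0.267
Since p ≈ 0.267 > α = 0.025, fail to reject H0; the data do not provide sufficient evidence against H0.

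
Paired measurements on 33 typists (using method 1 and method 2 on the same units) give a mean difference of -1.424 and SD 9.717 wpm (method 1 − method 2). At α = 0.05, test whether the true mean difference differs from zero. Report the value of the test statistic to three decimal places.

H0: μ_d = 0; H1: μ_d ≠ 0 (paired t-test on the differences, two-sided).
t = d̄/(s_d/√n) = -1.424/(9.717/√33) = -0.842
df = n − 1 = 32
Two-sided p-value ≈ 0.406
Since p ≈ 0.406 > α = 0.05, fail to reject H0; the data do not provide sufficient evidence against H0.

-0.842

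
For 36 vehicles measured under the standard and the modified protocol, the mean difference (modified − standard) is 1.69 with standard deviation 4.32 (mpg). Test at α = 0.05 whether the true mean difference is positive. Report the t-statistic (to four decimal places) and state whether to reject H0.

H0: μ_d = 0; H1: μ_d > 0 (paired t-test on the differences, right-tailed).
t = d̄/(s_d/√n) = 1.69/(4.32/√36) = 2.3472
df = n − 1 = 35
p-value = P(T ≥ 2.3472) ≈ 0.012
Since p ≈ 0.012 < α = 0.05, reject H0; the data support H1.

t = 2.3472; reject H0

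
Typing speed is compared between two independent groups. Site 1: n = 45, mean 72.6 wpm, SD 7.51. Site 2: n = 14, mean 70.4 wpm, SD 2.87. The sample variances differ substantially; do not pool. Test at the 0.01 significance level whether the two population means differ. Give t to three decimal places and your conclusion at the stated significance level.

Let group 1 = site 1, group 2 = site 2. H0: μ_1 = μ_2; H1: μ_1 ≠ μ_2 (Welch's two-sample t-test, two-sided).
t = (x̄_1 − x̄_2)/√(s_1²/n_1 + s_2²/n_2) = (72.6 − 70.4)/√(7.51²/45 + 2.87²/14) = 1.621
Welch–Satterthwaite df ≈ 54.42
Two-sided p-value ≈ 0.111
Since p ≈ 0.111 > α = 0.01, fail to reject H0; the evidence is not statistically significant.

t = 1.621; fail to reject H0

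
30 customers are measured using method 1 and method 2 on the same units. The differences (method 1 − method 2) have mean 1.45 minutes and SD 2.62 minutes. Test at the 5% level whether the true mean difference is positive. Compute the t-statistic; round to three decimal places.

3.031

H0: μ_d = 0; H1: μ_d > 0 (paired t-test on the differences, right-tailed).
t = d̄/(s_d/√n) = 1.45/(2.62/√30) = 3.031
df = n − 1 = 29
p-value = P(T ≥ 3.031) ≈ 0.003
Since p ≈ 0.003 < α = 0.05, reject H0; the evidence is statistically significant.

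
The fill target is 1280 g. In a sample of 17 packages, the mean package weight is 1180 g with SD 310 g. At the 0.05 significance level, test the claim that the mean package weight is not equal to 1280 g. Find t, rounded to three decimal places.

H0: μ = 1280; H1: μ ≠ 1280 (one-sample t-test, two-sided).
t = (x̄ − μ₀)/(s/√n) = (1180 − 1280)/(310/√17) = -1.330
df = n − 1 = 16
Two-sided p-value ≈ 0.2022
Since p ≈ 0.2022 > α = 0.05, fail to reject H0; the evidence is not statistically significant.

-1.330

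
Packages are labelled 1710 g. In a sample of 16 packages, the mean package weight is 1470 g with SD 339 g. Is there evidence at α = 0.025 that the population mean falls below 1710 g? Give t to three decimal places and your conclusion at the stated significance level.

t = -2.832; reject H0

H0: μ = 1710; H1: μ < 1710 (one-sample t-test, left-tailed).
t = (x̄ − μ₀)/(s/√n) = (1470 − 1710)/(339/√16) = -2.832
df = n − 1 = 15
p-value = P(T ≤ -2.832) ≈ 0.0063
Since p ≈ 0.0063 < α = 0.025, reject H0; the data support H1.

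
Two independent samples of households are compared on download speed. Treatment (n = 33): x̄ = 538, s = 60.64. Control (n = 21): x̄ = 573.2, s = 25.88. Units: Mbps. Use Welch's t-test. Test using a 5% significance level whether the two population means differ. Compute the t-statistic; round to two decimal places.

-2.94

Let group 1 = treatment, group 2 = control. H0: μ_1 = μ_2; H1: μ_1 ≠ μ_2 (Welch's two-sample t-test, two-sided).
t = (x̄_1 − x̄_2)/√(s_1²/n_1 + s_2²/n_2) = (538 − 573.2)/√(60.64²/33 + 25.88²/21) = -2.94
Welch–Satterthwaite df ≈ 46.80
Two-sided p-value ≈ 0.0051
Since p ≈ 0.0051 < α = 0.05, reject H0; the evidence is statistically significant.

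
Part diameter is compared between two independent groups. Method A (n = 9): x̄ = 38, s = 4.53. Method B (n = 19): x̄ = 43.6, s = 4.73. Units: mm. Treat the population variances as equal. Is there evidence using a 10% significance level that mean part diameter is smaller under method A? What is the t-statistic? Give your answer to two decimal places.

-2.96

Let group 1 = method A, group 2 = method B. H0: μ_1 = μ_2; H1: μ_1 < μ_2 (two-sample pooled-variance t-test, left-tailed).
s_p² = [(9−1)·4.53² + (19−1)·4.73²]/(9+19−2) = 21.8031
t = (38 − 43.6)/√[21.8031·(1/9 + 1/19)] = -2.96
df = n₁ + n₂ − 2 = 26
p-value = P(T ≤ -2.96) ≈ 0.003
Since p ≈ 0.003 < α = 0.1, reject H0; the data support H1.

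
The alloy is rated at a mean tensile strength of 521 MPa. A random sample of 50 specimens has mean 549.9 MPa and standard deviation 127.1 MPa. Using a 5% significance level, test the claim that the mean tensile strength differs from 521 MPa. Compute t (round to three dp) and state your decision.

t = 1.608; fail to reject H0

H0: μ = 521; H1: μ ≠ 521 (one-sample t-test, two-sided).
t = (x̄ − μ₀)/(s/√n) = (549.9 − 521)/(127.1/√50) = 1.608
df = n − 1 = 49
Two-sided p-value ≈ 0.114
Since p ≈ 0.114 > α = 0.05, fail to reject H0; the evidence is not statistically significant.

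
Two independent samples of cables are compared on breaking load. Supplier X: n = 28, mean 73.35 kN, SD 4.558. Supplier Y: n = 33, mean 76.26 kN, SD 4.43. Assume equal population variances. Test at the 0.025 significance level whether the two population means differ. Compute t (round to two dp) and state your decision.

Let group 1 = supplier X, group 2 = supplier Y. H0: μ_1 = μ_2; H1: μ_1 ≠ μ_2 (two-sample pooled-variance t-test, two-sided).
s_p² = [(28−1)·4.558² + (33−1)·4.43²]/(28+33−2) = 20.1514
t = (73.35 − 76.26)/√[20.1514·(1/28 + 1/33)] = -2.52
df = n₁ + n₂ − 2 = 59
Two-sided p-value ≈ 0.0144
Since p ≈ 0.0144 < α = 0.025, reject H0; the evidence is statistically significant.

t = -2.52; reject H0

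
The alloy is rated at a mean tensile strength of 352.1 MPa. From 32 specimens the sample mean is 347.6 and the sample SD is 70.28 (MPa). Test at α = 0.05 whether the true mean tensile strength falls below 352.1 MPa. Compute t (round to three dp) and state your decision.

H0: μ = 352.1; H1: μ < 352.1 (one-sample t-test, left-tailed).
t = (x̄ − μ₀)/(s/√n) = (347.6 − 352.1)/(70.28/√32) = -0.362
df = n − 1 = 31
p-value = P(T ≤ -0.362) ≈ 0.360
Since p ≈ 0.360 > α = 0.05, fail to reject H0; the evidence is not statistically significant.

t = -0.362; fail to reject H0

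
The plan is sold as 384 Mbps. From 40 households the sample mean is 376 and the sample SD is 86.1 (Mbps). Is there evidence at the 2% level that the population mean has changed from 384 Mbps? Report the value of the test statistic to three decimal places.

H0: μ = 384; H1: μ ≠ 384 (one-sample t-test, two-sided).
t = (x̄ − μ₀)/(s/√n) = (376 − 384)/(86.1/√40) = -0.588
df = n − 1 = 39
Two-sided p-value ≈ 0.5602
Since p ≈ 0.5602 > α = 0.02, fail to reject H0; the evidence is not statistically significant.

-0.588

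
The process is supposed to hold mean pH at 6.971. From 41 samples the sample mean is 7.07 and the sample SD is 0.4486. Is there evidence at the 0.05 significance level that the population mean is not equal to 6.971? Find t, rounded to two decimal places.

1.41

H0: μ = 6.971; H1: μ ≠ 6.971 (one-sample t-test, two-sided).
t = (x̄ − μ₀)/(s/√n) = (7.07 − 6.971)/(0.4486/√41) = 1.41
df = n − 1 = 40
Two-sided p-value ≈ 0.1654
Since p ≈ 0.1654 > α = 0.05, fail to reject H0; the evidence is not statistically significant.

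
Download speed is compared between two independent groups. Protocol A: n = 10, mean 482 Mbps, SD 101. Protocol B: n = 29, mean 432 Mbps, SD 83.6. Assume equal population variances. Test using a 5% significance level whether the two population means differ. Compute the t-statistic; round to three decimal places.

Let group 1 = protocol A, group 2 = protocol B. H0: μ_1 = μ_2; H1: μ_1 ≠ μ_2 (two-sample pooled-variance t-test, two-sided).
s_p² = [(10−1)·101² + (29−1)·83.6²]/(10+29−2) = 7770.27
t = (482 − 432)/√[7770.27·(1/10 + 1/29)] = 1.547
df = n₁ + n₂ − 2 = 37
Two-sided p-value ≈ 0.1304
Since p ≈ 0.1304 > α = 0.05, fail to reject H0; the evidence is not statistically significant.

1.547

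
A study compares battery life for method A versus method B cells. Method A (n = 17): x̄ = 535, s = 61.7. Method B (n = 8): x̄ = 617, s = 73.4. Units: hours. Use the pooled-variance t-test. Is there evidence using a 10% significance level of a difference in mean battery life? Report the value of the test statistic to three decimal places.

-2.921

Let group 1 = method A, group 2 = method B. H0: μ_1 = μ_2; H1: μ_1 ≠ μ_2 (two-sample pooled-variance t-test, two-sided).
s_p² = [(17−1)·61.7² + (8−1)·73.4²]/(17+8−2) = 4287.96
t = (535 − 617)/√[4287.96·(1/17 + 1/8)] = -2.921
df = n₁ + n₂ − 2 = 23
Two-sided p-value ≈ 0.008
Since p ≈ 0.008 < α = 0.1, reject H0; the data support H1.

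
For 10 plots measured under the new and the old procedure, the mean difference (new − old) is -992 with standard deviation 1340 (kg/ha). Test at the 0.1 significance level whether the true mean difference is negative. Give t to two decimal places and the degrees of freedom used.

H0: μ_d = 0; H1: μ_d < 0 (paired t-test on the differences, left-tailed).
t = d̄/(s_d/√n) = -992/(1340/√10) = -2.34
df = n − 1 = 9
p-value = P(T ≤ -2.34) ≈ 0.0220
Since p ≈ 0.0220 < α = 0.1, reject H0; the evidence is statistically significant.

t = -2.34, df = 9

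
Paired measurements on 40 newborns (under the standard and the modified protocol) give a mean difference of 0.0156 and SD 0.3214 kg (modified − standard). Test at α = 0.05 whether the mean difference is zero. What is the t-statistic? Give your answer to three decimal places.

H0: μ_d = 0; H1: μ_d ≠ 0 (paired t-test on the differences, two-sided).
t = d̄/(s_d/√n) = 0.0156/(0.3214/√40) = 0.307
df = n − 1 = 39
Two-sided p-value ≈ 0.760
Since p ≈ 0.760 > α = 0.05, fail to reject H0; the evidence is not statistically significant.

0.307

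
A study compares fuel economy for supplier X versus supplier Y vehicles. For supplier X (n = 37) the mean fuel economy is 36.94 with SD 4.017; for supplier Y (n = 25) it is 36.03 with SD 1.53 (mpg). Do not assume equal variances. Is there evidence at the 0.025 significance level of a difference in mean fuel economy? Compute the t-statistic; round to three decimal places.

Let group 1 = supplier X, group 2 = supplier Y. H0: μ_1 = μ_2; H1: μ_1 ≠ μ_2 (Welch's two-sample t-test, two-sided).
t = (x̄_1 − x̄_2)/√(s_1²/n_1 + s_2²/n_2) = (36.94 − 36.03)/√(4.017²/37 + 1.53²/25) = 1.250
Welch–Satterthwaite df ≈ 49.68
Two-sided p-value ≈ 0.2171
Since p ≈ 0.2171 > α = 0.025, fail to reject H0; the evidence is not statistically significant.

1.250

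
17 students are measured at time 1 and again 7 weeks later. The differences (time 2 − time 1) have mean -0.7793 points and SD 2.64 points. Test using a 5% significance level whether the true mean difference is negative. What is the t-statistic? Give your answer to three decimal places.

H0: μ_d = 0; H1: μ_d < 0 (paired t-test on the differences, left-tailed).
t = d̄/(s_d/√n) = -0.7793/(2.64/√17) = -1.217
df = n − 1 = 16
p-value = P(T ≤ -1.217) ≈ 0.1206
Since p ≈ 0.1206 > α = 0.05, fail to reject H0; the evidence is not statistically significant.

-1.217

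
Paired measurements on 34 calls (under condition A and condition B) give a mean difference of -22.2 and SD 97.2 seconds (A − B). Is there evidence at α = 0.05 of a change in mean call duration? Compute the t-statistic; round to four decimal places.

-1.3318

H0: μ_d = 0; H1: μ_d ≠ 0 (paired t-test on the differences, two-sided).
t = d̄/(s_d/√n) = -22.2/(97.2/√34) = -1.3318
df = n − 1 = 33
Two-sided p-value ≈ 0.192
Since p ≈ 0.192 > α = 0.05, fail to reject H0; the evidence is not statistically significant.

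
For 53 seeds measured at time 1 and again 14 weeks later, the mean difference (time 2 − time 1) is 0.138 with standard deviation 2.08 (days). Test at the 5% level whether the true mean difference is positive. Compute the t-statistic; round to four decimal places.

H0: μ_d = 0; H1: μ_d > 0 (paired t-test on the differences, right-tailed).
t = d̄/(s_d/√n) = 0.138/(2.08/√53) = 0.4830
df = n − 1 = 52
p-value = P(T ≥ 0.4830) ≈ 0.316
Since p ≈ 0.316 > α = 0.05, fail to reject H0; the evidence is not statistically significant.

0.4830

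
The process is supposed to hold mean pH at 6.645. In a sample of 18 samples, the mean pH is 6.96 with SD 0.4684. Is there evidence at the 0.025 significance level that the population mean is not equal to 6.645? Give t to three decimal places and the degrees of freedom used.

H0: μ = 6.645; H1: μ ≠ 6.645 (one-sample t-test, two-sided).
t = (x̄ − μ₀)/(s/√n) = (6.96 − 6.645)/(0.4684/√18) = 2.853
df = n − 1 = 17
Two-sided p-value ≈ 0.011
Since p ≈ 0.011 < α = 0.025, reject H0; the data support H1.

t = 2.853, df = 17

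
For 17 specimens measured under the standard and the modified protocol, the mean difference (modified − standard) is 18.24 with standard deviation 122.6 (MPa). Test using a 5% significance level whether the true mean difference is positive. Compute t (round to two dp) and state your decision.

t = 0.61; fail to reject H0

H0: μ_d = 0; H1: μ_d > 0 (paired t-test on the differences, right-tailed).
t = d̄/(s_d/√n) = 18.24/(122.6/√17) = 0.61
df = n − 1 = 16
p-value = P(T ≥ 0.61) ≈ 0.2741
Since p ≈ 0.2741 > α = 0.05, fail to reject H0; the data do not provide sufficient evidence against H0.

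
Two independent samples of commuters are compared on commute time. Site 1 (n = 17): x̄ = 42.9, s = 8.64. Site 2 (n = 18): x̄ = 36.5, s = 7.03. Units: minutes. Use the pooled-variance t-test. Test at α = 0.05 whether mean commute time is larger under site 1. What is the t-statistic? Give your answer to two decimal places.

2.41

Let group 1 = site 1, group 2 = site 2. H0: μ_1 = μ_2; H1: μ_1 > μ_2 (two-sample pooled-variance t-test, right-tailed).
s_p² = [(17−1)·8.64² + (18−1)·7.03²]/(17+18−2) = 61.653
t = (42.9 − 36.5)/√[61.653·(1/17 + 1/18)] = 2.41
df = n₁ + n₂ − 2 = 33
p-value = P(T ≥ 2.41) ≈ 0.011
Since p ≈ 0.011 < α = 0.05, reject H0; the evidence is statistically significant.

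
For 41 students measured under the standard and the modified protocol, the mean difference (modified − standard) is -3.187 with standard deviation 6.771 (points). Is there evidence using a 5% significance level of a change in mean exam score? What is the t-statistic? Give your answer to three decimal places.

-3.014

H0: μ_d = 0; H1: μ_d ≠ 0 (paired t-test on the differences, two-sided).
t = d̄/(s_d/√n) = -3.187/(6.771/√41) = -3.014
df = n − 1 = 40
Two-sided p-value ≈ 0.0045
Since p ≈ 0.0045 < α = 0.05, reject H0; the evidence is statistically significant.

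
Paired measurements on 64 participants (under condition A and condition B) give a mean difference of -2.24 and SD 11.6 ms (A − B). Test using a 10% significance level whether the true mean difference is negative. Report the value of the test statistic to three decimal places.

-1.545

H0: μ_d = 0; H1: μ_d < 0 (paired t-test on the differences, left-tailed).
t = d̄/(s_d/√n) = -2.24/(11.6/√64) = -1.545
df = n − 1 = 63
p-value = P(T ≤ -1.545) ≈ 0.0637
Since p ≈ 0.0637 < α = 0.1, reject H0; the evidence is statistically significant.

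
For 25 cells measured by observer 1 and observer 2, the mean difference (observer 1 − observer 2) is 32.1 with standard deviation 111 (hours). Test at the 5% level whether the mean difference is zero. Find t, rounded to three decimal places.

H0: μ_d = 0; H1: μ_d ≠ 0 (paired t-test on the differences, two-sided).
t = d̄/(s_d/√n) = 32.1/(111/√25) = 1.446
df = n − 1 = 24
Two-sided p-value ≈ 0.161
Since p ≈ 0.161 > α = 0.05, fail to reject H0; the data do not provide sufficient evidence against H0.

1.446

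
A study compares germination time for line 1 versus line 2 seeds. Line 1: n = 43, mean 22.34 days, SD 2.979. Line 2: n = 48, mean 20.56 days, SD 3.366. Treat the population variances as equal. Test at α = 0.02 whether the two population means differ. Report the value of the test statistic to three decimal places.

2.658

Let group 1 = line 1, group 2 = line 2. H0: μ_1 = μ_2; H1: μ_1 ≠ μ_2 (two-sample pooled-variance t-test, two-sided).
s_p² = [(43−1)·2.979² + (48−1)·3.366²]/(43+48−2) = 10.1712
t = (22.34 − 20.56)/√[10.1712·(1/43 + 1/48)] = 2.658
df = n₁ + n₂ − 2 = 89
Two-sided p-value ≈ 0.009
Since p ≈ 0.009 < α = 0.02, reject H0; the evidence is statistically significant.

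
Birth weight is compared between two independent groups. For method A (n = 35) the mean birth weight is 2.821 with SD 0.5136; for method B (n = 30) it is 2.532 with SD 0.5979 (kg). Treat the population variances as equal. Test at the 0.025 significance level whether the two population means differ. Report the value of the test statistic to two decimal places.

2.10

Let group 1 = method A, group 2 = method B. H0: μ_1 = μ_2; H1: μ_1 ≠ μ_2 (two-sample pooled-variance t-test, two-sided).
s_p² = [(35−1)·0.5136² + (30−1)·0.5979²]/(35+30−2) = 0.306916
t = (2.821 − 2.532)/√[0.306916·(1/35 + 1/30)] = 2.10
df = n₁ + n₂ − 2 = 63
Two-sided p-value ≈ 0.0400
Since p ≈ 0.0400 > α = 0.025, fail to reject H0; the data do not provide sufficient evidence against H0.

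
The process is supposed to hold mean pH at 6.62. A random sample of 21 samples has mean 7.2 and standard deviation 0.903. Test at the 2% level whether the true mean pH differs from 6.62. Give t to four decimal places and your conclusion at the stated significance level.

H0: μ = 6.62; H1: μ ≠ 6.62 (one-sample t-test, two-sided).
t = (x̄ − μ₀)/(s/√n) = (7.2 − 6.62)/(0.903/√21) = 2.9434
df = n − 1 = 20
Two-sided p-value ≈ 0.008
Since p ≈ 0.008 < α = 0.02, reject H0; the evidence is statistically significant.

t = 2.9434; reject H0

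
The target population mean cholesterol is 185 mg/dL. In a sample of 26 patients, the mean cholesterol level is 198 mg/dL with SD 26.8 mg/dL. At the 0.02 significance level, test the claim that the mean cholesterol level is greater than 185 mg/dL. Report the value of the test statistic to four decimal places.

2.4734

H0: μ = 185; H1: μ > 185 (one-sample t-test, right-tailed).
t = (x̄ − μ₀)/(s/√n) = (198 − 185)/(26.8/√26) = 2.4734
df = n − 1 = 25
p-value = P(T ≥ 2.4734) ≈ 0.010
Since p ≈ 0.010 < α = 0.02, reject H0; the evidence is statistically significant.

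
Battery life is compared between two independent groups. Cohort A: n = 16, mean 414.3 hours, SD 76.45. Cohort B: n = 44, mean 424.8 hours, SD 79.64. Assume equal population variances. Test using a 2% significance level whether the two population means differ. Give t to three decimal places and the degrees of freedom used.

Let group 1 = cohort A, group 2 = cohort B. H0: μ_1 = μ_2; H1: μ_1 ≠ μ_2 (two-sample pooled-variance t-test, two-sided).
s_p² = [(16−1)·76.45² + (44−1)·79.64²]/(16+44−2) = 6213.76
t = (414.3 − 424.8)/√[6213.76·(1/16 + 1/44)] = -0.456
df = n₁ + n₂ − 2 = 58
Two-sided p-value ≈ 0.6499
Since p ≈ 0.6499 > α = 0.02, fail to reject H0; the evidence is not statistically significant.

t = -0.456, df = 58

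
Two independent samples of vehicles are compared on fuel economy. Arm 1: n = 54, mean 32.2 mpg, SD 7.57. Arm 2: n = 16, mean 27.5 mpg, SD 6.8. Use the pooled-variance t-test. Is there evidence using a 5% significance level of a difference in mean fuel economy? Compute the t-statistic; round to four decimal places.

Let group 1 = arm 1, group 2 = arm 2. H0: μ_1 = μ_2; H1: μ_1 ≠ μ_2 (two-sample pooled-variance t-test, two-sided).
s_p² = [(54−1)·7.57² + (16−1)·6.8²]/(54+16−2) = 54.8641
t = (32.2 − 27.5)/√[54.8641·(1/54 + 1/16)] = 2.2293
df = n₁ + n₂ − 2 = 68
Two-sided p-value ≈ 0.0291
Since p ≈ 0.0291 < α = 0.05, reject H0; the evidence is statistically significant.

2.2293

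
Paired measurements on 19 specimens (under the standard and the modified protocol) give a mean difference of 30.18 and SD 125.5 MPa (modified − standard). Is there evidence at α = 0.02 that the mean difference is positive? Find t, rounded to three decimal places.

H0: μ_d = 0; H1: μ_d > 0 (paired t-test on the differences, right-tailed).
t = d̄/(s_d/√n) = 30.18/(125.5/√19) = 1.048
df = n − 1 = 18
p-value = P(T ≥ 1.048) ≈ 0.154
Since p ≈ 0.154 > α = 0.02, fail to reject H0; the evidence is not statistically significant.

1.048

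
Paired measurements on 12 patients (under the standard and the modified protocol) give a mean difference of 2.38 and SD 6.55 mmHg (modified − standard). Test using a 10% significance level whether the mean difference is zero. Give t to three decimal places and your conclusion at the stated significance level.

H0: μ_d = 0; H1: μ_d ≠ 0 (paired t-test on the differences, two-sided).
t = d̄/(s_d/√n) = 2.38/(6.55/√12) = 1.259
df = n − 1 = 11
Two-sided p-value ≈ 0.2342
Since p ≈ 0.2342 > α = 0.1, fail to reject H0; the evidence is not statistically significant.

t = 1.259; fail to reject H0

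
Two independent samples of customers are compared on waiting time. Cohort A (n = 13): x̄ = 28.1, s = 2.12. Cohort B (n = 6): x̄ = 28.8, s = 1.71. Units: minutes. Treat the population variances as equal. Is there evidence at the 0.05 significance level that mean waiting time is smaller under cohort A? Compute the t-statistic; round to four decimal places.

-0.7063

Let group 1 = cohort A, group 2 = cohort B. H0: μ_1 = μ_2; H1: μ_1 < μ_2 (two-sample pooled-variance t-test, left-tailed).
s_p² = [(13−1)·2.12² + (6−1)·1.71²]/(13+6−2) = 4.03255
t = (28.1 − 28.8)/√[4.03255·(1/13 + 1/6)] = -0.7063
df = n₁ + n₂ − 2 = 17
p-value = P(T ≤ -0.7063) ≈ 0.245
Since p ≈ 0.245 > α = 0.05, fail to reject H0; the data do not provide sufficient evidence against H0.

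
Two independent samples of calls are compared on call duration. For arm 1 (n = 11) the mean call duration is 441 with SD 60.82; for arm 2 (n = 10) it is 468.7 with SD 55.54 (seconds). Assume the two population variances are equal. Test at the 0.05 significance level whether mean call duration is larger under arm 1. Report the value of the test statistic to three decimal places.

-1.086

Let group 1 = arm 1, group 2 = arm 2. H0: μ_1 = μ_2; H1: μ_1 > μ_2 (two-sample pooled-variance t-test, right-tailed).
s_p² = [(11−1)·60.82² + (10−1)·55.54²]/(11+10−2) = 3408.05
t = (441 − 468.7)/√[3408.05·(1/11 + 1/10)] = -1.086
df = n₁ + n₂ − 2 = 19
p-value = P(T ≥ -1.086) ≈ 0.854
Since p ≈ 0.854 > α = 0.05, fail to reject H0; the evidence is not statistically significant.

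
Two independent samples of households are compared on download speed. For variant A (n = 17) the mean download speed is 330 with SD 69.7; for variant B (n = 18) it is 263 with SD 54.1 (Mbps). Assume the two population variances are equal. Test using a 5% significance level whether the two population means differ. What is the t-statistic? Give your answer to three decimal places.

3.187

Let group 1 = variant A, group 2 = variant B. H0: μ_1 = μ_2; H1: μ_1 ≠ μ_2 (two-sample pooled-variance t-test, two-sided).
s_p² = [(17−1)·69.7² + (18−1)·54.1²]/(17+18−2) = 3863.19
t = (330 − 263)/√[3863.19·(1/17 + 1/18)] = 3.187
df = n₁ + n₂ − 2 = 33
Two-sided p-value ≈ 0.0031
Since p ≈ 0.0031 < α = 0.05, reject H0; the data support H1.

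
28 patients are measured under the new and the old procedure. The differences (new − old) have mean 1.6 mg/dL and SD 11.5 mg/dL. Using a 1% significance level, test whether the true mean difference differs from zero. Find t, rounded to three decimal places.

0.736

H0: μ_d = 0; H1: μ_d ≠ 0 (paired t-test on the differences, two-sided).
t = d̄/(s_d/√n) = 1.6/(11.5/√28) = 0.736
df = n − 1 = 27
Two-sided p-value ≈ 0.4680
Since p ≈ 0.4680 > α = 0.01, fail to reject H0; the evidence is not statistically significant.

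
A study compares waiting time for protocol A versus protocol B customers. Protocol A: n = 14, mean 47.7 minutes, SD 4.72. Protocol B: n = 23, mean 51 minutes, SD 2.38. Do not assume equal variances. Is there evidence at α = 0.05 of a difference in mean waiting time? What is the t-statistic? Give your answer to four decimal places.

-2.4344

Let group 1 = protocol A, group 2 = protocol B. H0: μ_1 = μ_2; H1: μ_1 ≠ μ_2 (Welch's two-sample t-test, two-sided).
t = (x̄_1 − x̄_2)/√(s_1²/n_1 + s_2²/n_2) = (47.7 − 51)/√(4.72²/14 + 2.38²/23) = -2.4344
Welch–Satterthwaite df ≈ 17.09
Two-sided p-value ≈ 0.026
Since p ≈ 0.026 < α = 0.05, reject H0; the evidence is statistically significant.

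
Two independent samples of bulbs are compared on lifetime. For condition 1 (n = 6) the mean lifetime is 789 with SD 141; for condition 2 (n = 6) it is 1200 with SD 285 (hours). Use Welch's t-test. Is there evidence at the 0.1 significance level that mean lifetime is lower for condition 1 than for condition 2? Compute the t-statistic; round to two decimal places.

-3.17

Let group 1 = condition 1, group 2 = condition 2. H0: μ_1 = μ_2; H1: μ_1 < μ_2 (Welch's two-sample t-test, left-tailed).
t = (x̄_1 − x̄_2)/√(s_1²/n_1 + s_2²/n_2) = (789 − 1200)/√(141²/6 + 285²/6) = -3.17
Welch–Satterthwaite df ≈ 7.31
p-value = P(T ≤ -3.17) ≈ 0.007
Since p ≈ 0.007 < α = 0.1, reject H0; the evidence is statistically significant.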